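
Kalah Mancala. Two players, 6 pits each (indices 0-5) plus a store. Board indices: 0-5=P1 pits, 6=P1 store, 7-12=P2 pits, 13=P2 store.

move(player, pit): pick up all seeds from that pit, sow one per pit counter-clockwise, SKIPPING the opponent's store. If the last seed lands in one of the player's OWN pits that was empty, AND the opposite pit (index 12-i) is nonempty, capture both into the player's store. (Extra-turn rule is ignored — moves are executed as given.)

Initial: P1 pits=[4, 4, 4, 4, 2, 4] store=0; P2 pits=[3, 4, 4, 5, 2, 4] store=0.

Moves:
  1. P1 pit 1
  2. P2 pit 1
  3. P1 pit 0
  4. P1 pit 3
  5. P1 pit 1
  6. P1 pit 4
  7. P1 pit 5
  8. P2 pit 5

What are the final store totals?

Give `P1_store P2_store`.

Answer: 3 1

Derivation:
Move 1: P1 pit1 -> P1=[4,0,5,5,3,5](0) P2=[3,4,4,5,2,4](0)
Move 2: P2 pit1 -> P1=[4,0,5,5,3,5](0) P2=[3,0,5,6,3,5](0)
Move 3: P1 pit0 -> P1=[0,1,6,6,4,5](0) P2=[3,0,5,6,3,5](0)
Move 4: P1 pit3 -> P1=[0,1,6,0,5,6](1) P2=[4,1,6,6,3,5](0)
Move 5: P1 pit1 -> P1=[0,0,7,0,5,6](1) P2=[4,1,6,6,3,5](0)
Move 6: P1 pit4 -> P1=[0,0,7,0,0,7](2) P2=[5,2,7,6,3,5](0)
Move 7: P1 pit5 -> P1=[0,0,7,0,0,0](3) P2=[6,3,8,7,4,6](0)
Move 8: P2 pit5 -> P1=[1,1,8,1,1,0](3) P2=[6,3,8,7,4,0](1)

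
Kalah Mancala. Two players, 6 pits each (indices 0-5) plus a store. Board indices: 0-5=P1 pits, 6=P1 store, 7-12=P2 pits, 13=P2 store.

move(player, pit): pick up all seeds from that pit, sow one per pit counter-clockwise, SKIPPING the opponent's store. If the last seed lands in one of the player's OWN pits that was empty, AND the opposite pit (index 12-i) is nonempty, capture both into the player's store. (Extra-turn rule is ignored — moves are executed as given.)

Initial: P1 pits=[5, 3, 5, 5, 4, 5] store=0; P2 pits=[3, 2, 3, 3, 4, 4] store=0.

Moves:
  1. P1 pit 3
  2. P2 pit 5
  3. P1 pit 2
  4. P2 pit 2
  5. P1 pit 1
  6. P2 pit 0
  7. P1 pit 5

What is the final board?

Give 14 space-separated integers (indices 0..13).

Answer: 0 0 1 2 7 0 6 1 6 2 6 7 0 8

Derivation:
Move 1: P1 pit3 -> P1=[5,3,5,0,5,6](1) P2=[4,3,3,3,4,4](0)
Move 2: P2 pit5 -> P1=[6,4,6,0,5,6](1) P2=[4,3,3,3,4,0](1)
Move 3: P1 pit2 -> P1=[6,4,0,1,6,7](2) P2=[5,4,3,3,4,0](1)
Move 4: P2 pit2 -> P1=[0,4,0,1,6,7](2) P2=[5,4,0,4,5,0](8)
Move 5: P1 pit1 -> P1=[0,0,1,2,7,8](2) P2=[5,4,0,4,5,0](8)
Move 6: P2 pit0 -> P1=[0,0,1,2,7,8](2) P2=[0,5,1,5,6,1](8)
Move 7: P1 pit5 -> P1=[0,0,1,2,7,0](6) P2=[1,6,2,6,7,0](8)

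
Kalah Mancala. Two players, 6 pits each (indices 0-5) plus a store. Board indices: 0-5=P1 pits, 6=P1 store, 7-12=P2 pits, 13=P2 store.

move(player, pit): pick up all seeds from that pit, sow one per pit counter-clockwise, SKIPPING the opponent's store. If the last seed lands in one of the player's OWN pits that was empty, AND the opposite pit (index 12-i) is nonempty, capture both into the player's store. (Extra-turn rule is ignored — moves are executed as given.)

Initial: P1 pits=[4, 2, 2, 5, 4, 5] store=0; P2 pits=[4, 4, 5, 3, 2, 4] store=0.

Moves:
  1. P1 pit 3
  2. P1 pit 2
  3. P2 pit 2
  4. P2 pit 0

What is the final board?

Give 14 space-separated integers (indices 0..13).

Move 1: P1 pit3 -> P1=[4,2,2,0,5,6](1) P2=[5,5,5,3,2,4](0)
Move 2: P1 pit2 -> P1=[4,2,0,1,6,6](1) P2=[5,5,5,3,2,4](0)
Move 3: P2 pit2 -> P1=[5,2,0,1,6,6](1) P2=[5,5,0,4,3,5](1)
Move 4: P2 pit0 -> P1=[5,2,0,1,6,6](1) P2=[0,6,1,5,4,6](1)

Answer: 5 2 0 1 6 6 1 0 6 1 5 4 6 1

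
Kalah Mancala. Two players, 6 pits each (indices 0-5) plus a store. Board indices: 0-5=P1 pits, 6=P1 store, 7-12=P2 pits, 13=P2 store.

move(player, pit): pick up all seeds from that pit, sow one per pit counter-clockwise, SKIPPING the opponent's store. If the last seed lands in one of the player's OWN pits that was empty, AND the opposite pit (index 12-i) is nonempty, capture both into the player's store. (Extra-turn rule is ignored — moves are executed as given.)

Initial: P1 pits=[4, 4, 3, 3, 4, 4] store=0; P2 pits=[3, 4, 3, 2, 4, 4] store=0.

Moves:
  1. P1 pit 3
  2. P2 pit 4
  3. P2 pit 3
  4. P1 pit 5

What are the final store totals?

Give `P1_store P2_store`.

Move 1: P1 pit3 -> P1=[4,4,3,0,5,5](1) P2=[3,4,3,2,4,4](0)
Move 2: P2 pit4 -> P1=[5,5,3,0,5,5](1) P2=[3,4,3,2,0,5](1)
Move 3: P2 pit3 -> P1=[5,5,3,0,5,5](1) P2=[3,4,3,0,1,6](1)
Move 4: P1 pit5 -> P1=[5,5,3,0,5,0](2) P2=[4,5,4,1,1,6](1)

Answer: 2 1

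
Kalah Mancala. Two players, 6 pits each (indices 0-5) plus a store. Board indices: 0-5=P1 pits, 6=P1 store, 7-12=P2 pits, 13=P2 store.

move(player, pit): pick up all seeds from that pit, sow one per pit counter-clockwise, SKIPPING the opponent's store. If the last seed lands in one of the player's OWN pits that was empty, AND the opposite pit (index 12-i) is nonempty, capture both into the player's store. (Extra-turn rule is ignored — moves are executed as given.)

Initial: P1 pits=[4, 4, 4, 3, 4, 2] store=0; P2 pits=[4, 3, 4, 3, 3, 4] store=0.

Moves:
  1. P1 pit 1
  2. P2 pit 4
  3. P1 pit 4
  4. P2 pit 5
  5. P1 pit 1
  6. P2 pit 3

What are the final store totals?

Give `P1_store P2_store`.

Move 1: P1 pit1 -> P1=[4,0,5,4,5,3](0) P2=[4,3,4,3,3,4](0)
Move 2: P2 pit4 -> P1=[5,0,5,4,5,3](0) P2=[4,3,4,3,0,5](1)
Move 3: P1 pit4 -> P1=[5,0,5,4,0,4](1) P2=[5,4,5,3,0,5](1)
Move 4: P2 pit5 -> P1=[6,1,6,5,0,4](1) P2=[5,4,5,3,0,0](2)
Move 5: P1 pit1 -> P1=[6,0,7,5,0,4](1) P2=[5,4,5,3,0,0](2)
Move 6: P2 pit3 -> P1=[6,0,7,5,0,4](1) P2=[5,4,5,0,1,1](3)

Answer: 1 3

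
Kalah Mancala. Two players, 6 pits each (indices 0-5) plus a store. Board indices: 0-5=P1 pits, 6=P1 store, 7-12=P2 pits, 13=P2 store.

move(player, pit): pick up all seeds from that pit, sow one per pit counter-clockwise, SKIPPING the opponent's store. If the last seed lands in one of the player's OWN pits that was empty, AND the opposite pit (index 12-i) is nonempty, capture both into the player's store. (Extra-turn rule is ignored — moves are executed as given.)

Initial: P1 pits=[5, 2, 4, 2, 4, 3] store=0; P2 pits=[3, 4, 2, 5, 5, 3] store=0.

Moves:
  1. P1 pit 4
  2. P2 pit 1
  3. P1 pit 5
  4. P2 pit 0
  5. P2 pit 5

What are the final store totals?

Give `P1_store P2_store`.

Move 1: P1 pit4 -> P1=[5,2,4,2,0,4](1) P2=[4,5,2,5,5,3](0)
Move 2: P2 pit1 -> P1=[5,2,4,2,0,4](1) P2=[4,0,3,6,6,4](1)
Move 3: P1 pit5 -> P1=[5,2,4,2,0,0](2) P2=[5,1,4,6,6,4](1)
Move 4: P2 pit0 -> P1=[5,2,4,2,0,0](2) P2=[0,2,5,7,7,5](1)
Move 5: P2 pit5 -> P1=[6,3,5,3,0,0](2) P2=[0,2,5,7,7,0](2)

Answer: 2 2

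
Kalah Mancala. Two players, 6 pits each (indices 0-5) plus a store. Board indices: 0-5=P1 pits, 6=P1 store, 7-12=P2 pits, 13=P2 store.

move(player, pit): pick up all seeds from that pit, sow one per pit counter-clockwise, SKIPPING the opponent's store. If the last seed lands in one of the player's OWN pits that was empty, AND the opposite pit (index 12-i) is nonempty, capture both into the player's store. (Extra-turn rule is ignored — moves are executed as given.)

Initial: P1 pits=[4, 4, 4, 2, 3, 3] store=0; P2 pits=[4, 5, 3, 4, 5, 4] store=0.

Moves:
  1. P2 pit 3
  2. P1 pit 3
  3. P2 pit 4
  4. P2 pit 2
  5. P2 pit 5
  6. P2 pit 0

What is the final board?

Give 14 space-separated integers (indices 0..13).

Answer: 7 6 6 2 5 5 0 0 6 1 2 2 0 3

Derivation:
Move 1: P2 pit3 -> P1=[5,4,4,2,3,3](0) P2=[4,5,3,0,6,5](1)
Move 2: P1 pit3 -> P1=[5,4,4,0,4,4](0) P2=[4,5,3,0,6,5](1)
Move 3: P2 pit4 -> P1=[6,5,5,1,4,4](0) P2=[4,5,3,0,0,6](2)
Move 4: P2 pit2 -> P1=[6,5,5,1,4,4](0) P2=[4,5,0,1,1,7](2)
Move 5: P2 pit5 -> P1=[7,6,6,2,5,5](0) P2=[4,5,0,1,1,0](3)
Move 6: P2 pit0 -> P1=[7,6,6,2,5,5](0) P2=[0,6,1,2,2,0](3)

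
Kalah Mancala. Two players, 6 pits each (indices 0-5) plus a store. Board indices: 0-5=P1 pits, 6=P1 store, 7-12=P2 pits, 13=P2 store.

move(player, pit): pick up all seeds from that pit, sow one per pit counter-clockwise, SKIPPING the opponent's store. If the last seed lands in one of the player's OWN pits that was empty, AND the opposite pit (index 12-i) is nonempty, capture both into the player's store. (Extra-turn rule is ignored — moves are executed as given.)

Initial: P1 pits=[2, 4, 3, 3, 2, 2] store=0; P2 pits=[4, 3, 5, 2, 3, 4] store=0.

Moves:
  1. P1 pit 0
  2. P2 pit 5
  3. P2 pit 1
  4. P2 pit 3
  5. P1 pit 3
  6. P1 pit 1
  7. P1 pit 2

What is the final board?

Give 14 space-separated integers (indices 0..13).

Move 1: P1 pit0 -> P1=[0,5,4,3,2,2](0) P2=[4,3,5,2,3,4](0)
Move 2: P2 pit5 -> P1=[1,6,5,3,2,2](0) P2=[4,3,5,2,3,0](1)
Move 3: P2 pit1 -> P1=[1,6,5,3,2,2](0) P2=[4,0,6,3,4,0](1)
Move 4: P2 pit3 -> P1=[1,6,5,3,2,2](0) P2=[4,0,6,0,5,1](2)
Move 5: P1 pit3 -> P1=[1,6,5,0,3,3](1) P2=[4,0,6,0,5,1](2)
Move 6: P1 pit1 -> P1=[1,0,6,1,4,4](2) P2=[5,0,6,0,5,1](2)
Move 7: P1 pit2 -> P1=[1,0,0,2,5,5](3) P2=[6,1,6,0,5,1](2)

Answer: 1 0 0 2 5 5 3 6 1 6 0 5 1 2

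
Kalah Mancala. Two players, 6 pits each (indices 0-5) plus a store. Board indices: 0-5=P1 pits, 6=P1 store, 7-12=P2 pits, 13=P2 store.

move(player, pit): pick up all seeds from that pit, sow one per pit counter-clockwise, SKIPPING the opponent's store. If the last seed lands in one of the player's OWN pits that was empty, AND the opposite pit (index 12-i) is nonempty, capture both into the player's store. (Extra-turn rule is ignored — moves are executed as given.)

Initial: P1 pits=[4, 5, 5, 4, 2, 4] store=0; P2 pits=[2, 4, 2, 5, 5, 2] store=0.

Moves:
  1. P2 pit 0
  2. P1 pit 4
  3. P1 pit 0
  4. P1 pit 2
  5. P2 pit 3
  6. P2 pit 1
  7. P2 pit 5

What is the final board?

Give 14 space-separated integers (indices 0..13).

Move 1: P2 pit0 -> P1=[4,5,5,4,2,4](0) P2=[0,5,3,5,5,2](0)
Move 2: P1 pit4 -> P1=[4,5,5,4,0,5](1) P2=[0,5,3,5,5,2](0)
Move 3: P1 pit0 -> P1=[0,6,6,5,0,5](7) P2=[0,0,3,5,5,2](0)
Move 4: P1 pit2 -> P1=[0,6,0,6,1,6](8) P2=[1,1,3,5,5,2](0)
Move 5: P2 pit3 -> P1=[1,7,0,6,1,6](8) P2=[1,1,3,0,6,3](1)
Move 6: P2 pit1 -> P1=[1,7,0,6,1,6](8) P2=[1,0,4,0,6,3](1)
Move 7: P2 pit5 -> P1=[2,8,0,6,1,6](8) P2=[1,0,4,0,6,0](2)

Answer: 2 8 0 6 1 6 8 1 0 4 0 6 0 2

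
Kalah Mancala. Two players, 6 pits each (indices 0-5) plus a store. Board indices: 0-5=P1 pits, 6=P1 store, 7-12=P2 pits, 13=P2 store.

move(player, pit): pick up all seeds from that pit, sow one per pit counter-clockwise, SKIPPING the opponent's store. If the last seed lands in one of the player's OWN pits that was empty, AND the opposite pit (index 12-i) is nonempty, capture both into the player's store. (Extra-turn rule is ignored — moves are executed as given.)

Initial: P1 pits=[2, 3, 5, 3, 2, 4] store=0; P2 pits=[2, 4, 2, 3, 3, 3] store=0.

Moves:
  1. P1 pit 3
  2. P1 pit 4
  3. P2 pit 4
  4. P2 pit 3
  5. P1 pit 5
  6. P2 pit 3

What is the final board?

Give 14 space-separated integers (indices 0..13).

Move 1: P1 pit3 -> P1=[2,3,5,0,3,5](1) P2=[2,4,2,3,3,3](0)
Move 2: P1 pit4 -> P1=[2,3,5,0,0,6](2) P2=[3,4,2,3,3,3](0)
Move 3: P2 pit4 -> P1=[3,3,5,0,0,6](2) P2=[3,4,2,3,0,4](1)
Move 4: P2 pit3 -> P1=[3,3,5,0,0,6](2) P2=[3,4,2,0,1,5](2)
Move 5: P1 pit5 -> P1=[3,3,5,0,0,0](3) P2=[4,5,3,1,2,5](2)
Move 6: P2 pit3 -> P1=[3,3,5,0,0,0](3) P2=[4,5,3,0,3,5](2)

Answer: 3 3 5 0 0 0 3 4 5 3 0 3 5 2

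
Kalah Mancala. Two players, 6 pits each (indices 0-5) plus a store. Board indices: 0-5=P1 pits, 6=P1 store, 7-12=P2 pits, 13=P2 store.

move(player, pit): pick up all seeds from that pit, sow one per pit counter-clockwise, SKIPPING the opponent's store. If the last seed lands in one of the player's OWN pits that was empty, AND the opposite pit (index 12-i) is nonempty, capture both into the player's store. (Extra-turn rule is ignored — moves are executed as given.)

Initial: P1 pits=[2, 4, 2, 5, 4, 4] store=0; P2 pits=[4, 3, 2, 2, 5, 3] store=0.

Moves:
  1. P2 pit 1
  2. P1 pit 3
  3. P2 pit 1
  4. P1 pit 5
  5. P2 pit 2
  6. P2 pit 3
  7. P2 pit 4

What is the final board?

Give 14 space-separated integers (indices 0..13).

Move 1: P2 pit1 -> P1=[2,4,2,5,4,4](0) P2=[4,0,3,3,6,3](0)
Move 2: P1 pit3 -> P1=[2,4,2,0,5,5](1) P2=[5,1,3,3,6,3](0)
Move 3: P2 pit1 -> P1=[2,4,2,0,5,5](1) P2=[5,0,4,3,6,3](0)
Move 4: P1 pit5 -> P1=[2,4,2,0,5,0](2) P2=[6,1,5,4,6,3](0)
Move 5: P2 pit2 -> P1=[3,4,2,0,5,0](2) P2=[6,1,0,5,7,4](1)
Move 6: P2 pit3 -> P1=[4,5,2,0,5,0](2) P2=[6,1,0,0,8,5](2)
Move 7: P2 pit4 -> P1=[5,6,3,1,6,1](2) P2=[6,1,0,0,0,6](3)

Answer: 5 6 3 1 6 1 2 6 1 0 0 0 6 3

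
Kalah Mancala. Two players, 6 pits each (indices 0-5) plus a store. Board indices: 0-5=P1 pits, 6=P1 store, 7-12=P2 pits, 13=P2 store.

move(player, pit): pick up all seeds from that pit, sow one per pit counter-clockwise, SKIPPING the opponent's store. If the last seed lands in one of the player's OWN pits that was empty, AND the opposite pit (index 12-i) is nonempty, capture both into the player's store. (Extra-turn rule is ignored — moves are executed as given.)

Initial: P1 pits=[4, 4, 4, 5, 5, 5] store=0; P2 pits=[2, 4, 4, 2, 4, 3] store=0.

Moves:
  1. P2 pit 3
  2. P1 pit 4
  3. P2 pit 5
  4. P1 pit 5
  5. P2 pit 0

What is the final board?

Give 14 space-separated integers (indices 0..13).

Answer: 5 5 5 5 0 0 2 0 7 7 2 7 0 1

Derivation:
Move 1: P2 pit3 -> P1=[4,4,4,5,5,5](0) P2=[2,4,4,0,5,4](0)
Move 2: P1 pit4 -> P1=[4,4,4,5,0,6](1) P2=[3,5,5,0,5,4](0)
Move 3: P2 pit5 -> P1=[5,5,5,5,0,6](1) P2=[3,5,5,0,5,0](1)
Move 4: P1 pit5 -> P1=[5,5,5,5,0,0](2) P2=[4,6,6,1,6,0](1)
Move 5: P2 pit0 -> P1=[5,5,5,5,0,0](2) P2=[0,7,7,2,7,0](1)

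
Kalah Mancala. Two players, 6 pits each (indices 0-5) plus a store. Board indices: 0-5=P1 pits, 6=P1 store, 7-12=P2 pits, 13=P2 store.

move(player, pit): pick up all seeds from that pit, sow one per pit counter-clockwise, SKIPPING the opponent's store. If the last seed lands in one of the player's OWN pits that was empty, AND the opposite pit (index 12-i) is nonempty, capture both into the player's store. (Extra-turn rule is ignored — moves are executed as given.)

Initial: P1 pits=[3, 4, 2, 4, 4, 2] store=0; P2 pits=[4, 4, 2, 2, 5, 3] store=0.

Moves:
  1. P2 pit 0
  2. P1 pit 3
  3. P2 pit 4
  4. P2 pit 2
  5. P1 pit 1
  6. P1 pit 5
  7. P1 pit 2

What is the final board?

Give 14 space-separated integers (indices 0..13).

Move 1: P2 pit0 -> P1=[3,4,2,4,4,2](0) P2=[0,5,3,3,6,3](0)
Move 2: P1 pit3 -> P1=[3,4,2,0,5,3](1) P2=[1,5,3,3,6,3](0)
Move 3: P2 pit4 -> P1=[4,5,3,1,5,3](1) P2=[1,5,3,3,0,4](1)
Move 4: P2 pit2 -> P1=[4,5,3,1,5,3](1) P2=[1,5,0,4,1,5](1)
Move 5: P1 pit1 -> P1=[4,0,4,2,6,4](2) P2=[1,5,0,4,1,5](1)
Move 6: P1 pit5 -> P1=[4,0,4,2,6,0](3) P2=[2,6,1,4,1,5](1)
Move 7: P1 pit2 -> P1=[4,0,0,3,7,1](4) P2=[2,6,1,4,1,5](1)

Answer: 4 0 0 3 7 1 4 2 6 1 4 1 5 1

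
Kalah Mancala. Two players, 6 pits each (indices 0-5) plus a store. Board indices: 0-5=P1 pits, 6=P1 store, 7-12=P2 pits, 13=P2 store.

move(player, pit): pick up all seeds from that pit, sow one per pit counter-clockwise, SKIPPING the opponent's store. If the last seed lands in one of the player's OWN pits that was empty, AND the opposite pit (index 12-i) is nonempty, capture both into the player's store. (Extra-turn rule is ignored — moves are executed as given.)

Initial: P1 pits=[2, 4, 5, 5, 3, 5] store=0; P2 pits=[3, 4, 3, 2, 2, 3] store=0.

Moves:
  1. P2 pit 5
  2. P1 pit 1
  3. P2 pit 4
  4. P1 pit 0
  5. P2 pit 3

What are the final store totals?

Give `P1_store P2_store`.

Answer: 1 2

Derivation:
Move 1: P2 pit5 -> P1=[3,5,5,5,3,5](0) P2=[3,4,3,2,2,0](1)
Move 2: P1 pit1 -> P1=[3,0,6,6,4,6](1) P2=[3,4,3,2,2,0](1)
Move 3: P2 pit4 -> P1=[3,0,6,6,4,6](1) P2=[3,4,3,2,0,1](2)
Move 4: P1 pit0 -> P1=[0,1,7,7,4,6](1) P2=[3,4,3,2,0,1](2)
Move 5: P2 pit3 -> P1=[0,1,7,7,4,6](1) P2=[3,4,3,0,1,2](2)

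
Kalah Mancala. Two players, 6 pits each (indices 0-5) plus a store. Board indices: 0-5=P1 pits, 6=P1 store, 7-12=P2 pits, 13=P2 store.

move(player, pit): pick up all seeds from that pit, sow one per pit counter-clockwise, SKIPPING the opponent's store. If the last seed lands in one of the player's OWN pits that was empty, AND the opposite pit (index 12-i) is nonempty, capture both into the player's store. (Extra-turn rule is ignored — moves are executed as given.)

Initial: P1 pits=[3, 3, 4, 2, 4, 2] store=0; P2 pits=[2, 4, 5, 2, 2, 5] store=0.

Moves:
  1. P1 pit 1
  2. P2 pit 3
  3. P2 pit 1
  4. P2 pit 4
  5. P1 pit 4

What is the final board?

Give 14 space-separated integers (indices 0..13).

Move 1: P1 pit1 -> P1=[3,0,5,3,5,2](0) P2=[2,4,5,2,2,5](0)
Move 2: P2 pit3 -> P1=[3,0,5,3,5,2](0) P2=[2,4,5,0,3,6](0)
Move 3: P2 pit1 -> P1=[3,0,5,3,5,2](0) P2=[2,0,6,1,4,7](0)
Move 4: P2 pit4 -> P1=[4,1,5,3,5,2](0) P2=[2,0,6,1,0,8](1)
Move 5: P1 pit4 -> P1=[4,1,5,3,0,3](1) P2=[3,1,7,1,0,8](1)

Answer: 4 1 5 3 0 3 1 3 1 7 1 0 8 1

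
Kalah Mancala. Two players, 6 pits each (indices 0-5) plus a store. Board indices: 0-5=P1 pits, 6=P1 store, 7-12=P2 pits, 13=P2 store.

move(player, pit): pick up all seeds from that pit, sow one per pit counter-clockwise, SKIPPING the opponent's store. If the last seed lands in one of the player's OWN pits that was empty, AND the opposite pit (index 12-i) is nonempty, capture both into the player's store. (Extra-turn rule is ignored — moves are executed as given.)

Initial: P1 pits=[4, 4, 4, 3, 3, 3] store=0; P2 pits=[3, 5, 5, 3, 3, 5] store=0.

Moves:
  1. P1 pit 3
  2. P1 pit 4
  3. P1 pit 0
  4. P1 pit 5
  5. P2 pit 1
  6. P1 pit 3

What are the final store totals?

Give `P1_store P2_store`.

Move 1: P1 pit3 -> P1=[4,4,4,0,4,4](1) P2=[3,5,5,3,3,5](0)
Move 2: P1 pit4 -> P1=[4,4,4,0,0,5](2) P2=[4,6,5,3,3,5](0)
Move 3: P1 pit0 -> P1=[0,5,5,1,0,5](9) P2=[4,0,5,3,3,5](0)
Move 4: P1 pit5 -> P1=[0,5,5,1,0,0](10) P2=[5,1,6,4,3,5](0)
Move 5: P2 pit1 -> P1=[0,5,5,1,0,0](10) P2=[5,0,7,4,3,5](0)
Move 6: P1 pit3 -> P1=[0,5,5,0,1,0](10) P2=[5,0,7,4,3,5](0)

Answer: 10 0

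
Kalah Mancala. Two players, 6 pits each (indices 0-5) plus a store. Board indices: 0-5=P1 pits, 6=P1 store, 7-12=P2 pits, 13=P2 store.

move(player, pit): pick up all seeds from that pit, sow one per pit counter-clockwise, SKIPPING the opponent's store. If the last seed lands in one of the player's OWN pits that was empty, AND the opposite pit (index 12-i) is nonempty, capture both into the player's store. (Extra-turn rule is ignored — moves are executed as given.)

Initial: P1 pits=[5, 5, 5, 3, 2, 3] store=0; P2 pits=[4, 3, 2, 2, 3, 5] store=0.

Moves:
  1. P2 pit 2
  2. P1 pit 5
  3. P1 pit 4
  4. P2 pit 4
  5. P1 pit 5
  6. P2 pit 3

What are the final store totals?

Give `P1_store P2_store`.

Answer: 3 2

Derivation:
Move 1: P2 pit2 -> P1=[5,5,5,3,2,3](0) P2=[4,3,0,3,4,5](0)
Move 2: P1 pit5 -> P1=[5,5,5,3,2,0](1) P2=[5,4,0,3,4,5](0)
Move 3: P1 pit4 -> P1=[5,5,5,3,0,1](2) P2=[5,4,0,3,4,5](0)
Move 4: P2 pit4 -> P1=[6,6,5,3,0,1](2) P2=[5,4,0,3,0,6](1)
Move 5: P1 pit5 -> P1=[6,6,5,3,0,0](3) P2=[5,4,0,3,0,6](1)
Move 6: P2 pit3 -> P1=[6,6,5,3,0,0](3) P2=[5,4,0,0,1,7](2)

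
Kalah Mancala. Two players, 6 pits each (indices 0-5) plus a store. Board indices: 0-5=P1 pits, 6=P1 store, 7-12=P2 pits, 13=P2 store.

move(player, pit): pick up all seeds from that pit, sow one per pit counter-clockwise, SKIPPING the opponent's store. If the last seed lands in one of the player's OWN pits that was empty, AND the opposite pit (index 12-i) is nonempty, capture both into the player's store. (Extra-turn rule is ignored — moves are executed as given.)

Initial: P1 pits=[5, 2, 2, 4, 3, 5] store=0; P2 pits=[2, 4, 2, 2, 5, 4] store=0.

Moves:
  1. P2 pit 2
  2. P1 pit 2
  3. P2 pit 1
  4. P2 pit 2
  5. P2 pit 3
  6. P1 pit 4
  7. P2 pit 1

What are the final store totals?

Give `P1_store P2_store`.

Move 1: P2 pit2 -> P1=[5,2,2,4,3,5](0) P2=[2,4,0,3,6,4](0)
Move 2: P1 pit2 -> P1=[5,2,0,5,4,5](0) P2=[2,4,0,3,6,4](0)
Move 3: P2 pit1 -> P1=[5,2,0,5,4,5](0) P2=[2,0,1,4,7,5](0)
Move 4: P2 pit2 -> P1=[5,2,0,5,4,5](0) P2=[2,0,0,5,7,5](0)
Move 5: P2 pit3 -> P1=[6,3,0,5,4,5](0) P2=[2,0,0,0,8,6](1)
Move 6: P1 pit4 -> P1=[6,3,0,5,0,6](1) P2=[3,1,0,0,8,6](1)
Move 7: P2 pit1 -> P1=[6,3,0,0,0,6](1) P2=[3,0,0,0,8,6](7)

Answer: 1 7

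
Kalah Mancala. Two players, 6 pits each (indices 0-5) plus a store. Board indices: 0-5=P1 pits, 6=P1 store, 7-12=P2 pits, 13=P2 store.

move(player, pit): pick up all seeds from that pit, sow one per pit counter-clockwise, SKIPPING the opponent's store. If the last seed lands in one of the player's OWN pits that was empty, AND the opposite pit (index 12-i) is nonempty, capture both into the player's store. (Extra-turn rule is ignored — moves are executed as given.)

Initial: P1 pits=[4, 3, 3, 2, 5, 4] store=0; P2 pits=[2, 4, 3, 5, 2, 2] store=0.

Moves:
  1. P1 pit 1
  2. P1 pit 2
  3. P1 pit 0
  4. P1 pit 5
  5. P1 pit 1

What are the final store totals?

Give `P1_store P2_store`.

Move 1: P1 pit1 -> P1=[4,0,4,3,6,4](0) P2=[2,4,3,5,2,2](0)
Move 2: P1 pit2 -> P1=[4,0,0,4,7,5](1) P2=[2,4,3,5,2,2](0)
Move 3: P1 pit0 -> P1=[0,1,1,5,8,5](1) P2=[2,4,3,5,2,2](0)
Move 4: P1 pit5 -> P1=[0,1,1,5,8,0](2) P2=[3,5,4,6,2,2](0)
Move 5: P1 pit1 -> P1=[0,0,2,5,8,0](2) P2=[3,5,4,6,2,2](0)

Answer: 2 0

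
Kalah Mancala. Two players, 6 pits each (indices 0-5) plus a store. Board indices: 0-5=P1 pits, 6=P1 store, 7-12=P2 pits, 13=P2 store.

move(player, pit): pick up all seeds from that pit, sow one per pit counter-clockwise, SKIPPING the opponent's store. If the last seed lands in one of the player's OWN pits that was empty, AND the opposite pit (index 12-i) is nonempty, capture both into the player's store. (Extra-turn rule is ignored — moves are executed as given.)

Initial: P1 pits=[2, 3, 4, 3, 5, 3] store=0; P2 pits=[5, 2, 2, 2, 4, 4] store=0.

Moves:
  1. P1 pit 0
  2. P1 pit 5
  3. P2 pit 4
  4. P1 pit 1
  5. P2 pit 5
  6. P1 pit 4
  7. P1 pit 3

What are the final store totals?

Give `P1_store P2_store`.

Answer: 4 2

Derivation:
Move 1: P1 pit0 -> P1=[0,4,5,3,5,3](0) P2=[5,2,2,2,4,4](0)
Move 2: P1 pit5 -> P1=[0,4,5,3,5,0](1) P2=[6,3,2,2,4,4](0)
Move 3: P2 pit4 -> P1=[1,5,5,3,5,0](1) P2=[6,3,2,2,0,5](1)
Move 4: P1 pit1 -> P1=[1,0,6,4,6,1](2) P2=[6,3,2,2,0,5](1)
Move 5: P2 pit5 -> P1=[2,1,7,5,6,1](2) P2=[6,3,2,2,0,0](2)
Move 6: P1 pit4 -> P1=[2,1,7,5,0,2](3) P2=[7,4,3,3,0,0](2)
Move 7: P1 pit3 -> P1=[2,1,7,0,1,3](4) P2=[8,5,3,3,0,0](2)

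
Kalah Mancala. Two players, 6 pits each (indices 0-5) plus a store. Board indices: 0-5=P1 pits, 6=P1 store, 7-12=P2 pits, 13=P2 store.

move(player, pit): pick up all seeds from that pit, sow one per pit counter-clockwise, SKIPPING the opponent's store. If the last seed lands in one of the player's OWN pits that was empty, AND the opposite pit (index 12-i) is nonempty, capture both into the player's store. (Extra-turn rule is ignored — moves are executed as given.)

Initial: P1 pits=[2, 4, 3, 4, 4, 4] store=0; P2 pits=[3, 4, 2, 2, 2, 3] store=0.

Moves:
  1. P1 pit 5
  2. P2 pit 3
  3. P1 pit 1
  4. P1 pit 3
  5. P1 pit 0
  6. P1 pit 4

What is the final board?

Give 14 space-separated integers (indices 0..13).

Move 1: P1 pit5 -> P1=[2,4,3,4,4,0](1) P2=[4,5,3,2,2,3](0)
Move 2: P2 pit3 -> P1=[2,4,3,4,4,0](1) P2=[4,5,3,0,3,4](0)
Move 3: P1 pit1 -> P1=[2,0,4,5,5,0](6) P2=[0,5,3,0,3,4](0)
Move 4: P1 pit3 -> P1=[2,0,4,0,6,1](7) P2=[1,6,3,0,3,4](0)
Move 5: P1 pit0 -> P1=[0,1,5,0,6,1](7) P2=[1,6,3,0,3,4](0)
Move 6: P1 pit4 -> P1=[0,1,5,0,0,2](8) P2=[2,7,4,1,3,4](0)

Answer: 0 1 5 0 0 2 8 2 7 4 1 3 4 0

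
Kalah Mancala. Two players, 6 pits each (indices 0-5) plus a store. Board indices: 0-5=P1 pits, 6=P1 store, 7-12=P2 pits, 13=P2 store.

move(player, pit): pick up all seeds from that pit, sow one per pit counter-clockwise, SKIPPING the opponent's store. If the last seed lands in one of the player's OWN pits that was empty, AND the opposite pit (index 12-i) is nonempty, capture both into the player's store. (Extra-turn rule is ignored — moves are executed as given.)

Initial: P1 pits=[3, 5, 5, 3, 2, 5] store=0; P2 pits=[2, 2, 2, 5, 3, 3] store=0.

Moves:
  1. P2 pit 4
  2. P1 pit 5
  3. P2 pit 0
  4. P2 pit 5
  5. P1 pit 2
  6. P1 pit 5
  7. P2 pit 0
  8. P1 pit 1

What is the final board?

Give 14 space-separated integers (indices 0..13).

Move 1: P2 pit4 -> P1=[4,5,5,3,2,5](0) P2=[2,2,2,5,0,4](1)
Move 2: P1 pit5 -> P1=[4,5,5,3,2,0](1) P2=[3,3,3,6,0,4](1)
Move 3: P2 pit0 -> P1=[4,5,5,3,2,0](1) P2=[0,4,4,7,0,4](1)
Move 4: P2 pit5 -> P1=[5,6,6,3,2,0](1) P2=[0,4,4,7,0,0](2)
Move 5: P1 pit2 -> P1=[5,6,0,4,3,1](2) P2=[1,5,4,7,0,0](2)
Move 6: P1 pit5 -> P1=[5,6,0,4,3,0](3) P2=[1,5,4,7,0,0](2)
Move 7: P2 pit0 -> P1=[5,6,0,4,3,0](3) P2=[0,6,4,7,0,0](2)
Move 8: P1 pit1 -> P1=[5,0,1,5,4,1](4) P2=[1,6,4,7,0,0](2)

Answer: 5 0 1 5 4 1 4 1 6 4 7 0 0 2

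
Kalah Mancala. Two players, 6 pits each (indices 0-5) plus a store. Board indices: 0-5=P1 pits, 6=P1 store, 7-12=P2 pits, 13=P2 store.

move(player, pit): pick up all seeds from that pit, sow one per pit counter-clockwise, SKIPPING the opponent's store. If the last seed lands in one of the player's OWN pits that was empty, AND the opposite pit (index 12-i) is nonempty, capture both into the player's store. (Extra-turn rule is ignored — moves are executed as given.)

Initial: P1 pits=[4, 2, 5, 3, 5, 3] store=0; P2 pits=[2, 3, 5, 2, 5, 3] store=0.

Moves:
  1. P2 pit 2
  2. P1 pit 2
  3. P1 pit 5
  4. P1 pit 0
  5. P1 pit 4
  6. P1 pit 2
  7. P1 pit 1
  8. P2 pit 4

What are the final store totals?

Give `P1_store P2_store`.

Answer: 14 2

Derivation:
Move 1: P2 pit2 -> P1=[5,2,5,3,5,3](0) P2=[2,3,0,3,6,4](1)
Move 2: P1 pit2 -> P1=[5,2,0,4,6,4](1) P2=[3,3,0,3,6,4](1)
Move 3: P1 pit5 -> P1=[5,2,0,4,6,0](2) P2=[4,4,1,3,6,4](1)
Move 4: P1 pit0 -> P1=[0,3,1,5,7,0](7) P2=[0,4,1,3,6,4](1)
Move 5: P1 pit4 -> P1=[0,3,1,5,0,1](8) P2=[1,5,2,4,7,4](1)
Move 6: P1 pit2 -> P1=[0,3,0,6,0,1](8) P2=[1,5,2,4,7,4](1)
Move 7: P1 pit1 -> P1=[0,0,1,7,0,1](14) P2=[1,0,2,4,7,4](1)
Move 8: P2 pit4 -> P1=[1,1,2,8,1,1](14) P2=[1,0,2,4,0,5](2)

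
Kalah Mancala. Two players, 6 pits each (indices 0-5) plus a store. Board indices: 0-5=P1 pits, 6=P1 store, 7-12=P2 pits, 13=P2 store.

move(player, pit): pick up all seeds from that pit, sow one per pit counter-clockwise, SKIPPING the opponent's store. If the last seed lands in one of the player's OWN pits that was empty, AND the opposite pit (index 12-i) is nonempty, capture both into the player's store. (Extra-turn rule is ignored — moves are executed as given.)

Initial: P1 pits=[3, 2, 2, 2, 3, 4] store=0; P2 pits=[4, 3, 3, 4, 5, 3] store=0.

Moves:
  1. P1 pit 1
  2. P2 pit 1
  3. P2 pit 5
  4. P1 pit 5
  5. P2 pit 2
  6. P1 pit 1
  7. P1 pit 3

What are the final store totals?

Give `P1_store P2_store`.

Answer: 2 2

Derivation:
Move 1: P1 pit1 -> P1=[3,0,3,3,3,4](0) P2=[4,3,3,4,5,3](0)
Move 2: P2 pit1 -> P1=[3,0,3,3,3,4](0) P2=[4,0,4,5,6,3](0)
Move 3: P2 pit5 -> P1=[4,1,3,3,3,4](0) P2=[4,0,4,5,6,0](1)
Move 4: P1 pit5 -> P1=[4,1,3,3,3,0](1) P2=[5,1,5,5,6,0](1)
Move 5: P2 pit2 -> P1=[5,1,3,3,3,0](1) P2=[5,1,0,6,7,1](2)
Move 6: P1 pit1 -> P1=[5,0,4,3,3,0](1) P2=[5,1,0,6,7,1](2)
Move 7: P1 pit3 -> P1=[5,0,4,0,4,1](2) P2=[5,1,0,6,7,1](2)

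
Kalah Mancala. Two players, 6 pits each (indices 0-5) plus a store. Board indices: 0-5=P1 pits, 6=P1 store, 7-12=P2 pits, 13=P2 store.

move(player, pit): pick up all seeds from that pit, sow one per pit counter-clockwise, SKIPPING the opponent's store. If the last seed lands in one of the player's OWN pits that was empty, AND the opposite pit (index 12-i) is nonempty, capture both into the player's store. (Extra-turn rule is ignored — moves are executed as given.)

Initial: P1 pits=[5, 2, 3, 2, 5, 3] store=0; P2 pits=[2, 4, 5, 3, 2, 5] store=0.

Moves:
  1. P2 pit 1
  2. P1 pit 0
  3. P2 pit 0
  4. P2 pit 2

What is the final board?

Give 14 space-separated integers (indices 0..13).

Answer: 1 4 5 3 6 4 0 0 1 0 5 4 7 1

Derivation:
Move 1: P2 pit1 -> P1=[5,2,3,2,5,3](0) P2=[2,0,6,4,3,6](0)
Move 2: P1 pit0 -> P1=[0,3,4,3,6,4](0) P2=[2,0,6,4,3,6](0)
Move 3: P2 pit0 -> P1=[0,3,4,3,6,4](0) P2=[0,1,7,4,3,6](0)
Move 4: P2 pit2 -> P1=[1,4,5,3,6,4](0) P2=[0,1,0,5,4,7](1)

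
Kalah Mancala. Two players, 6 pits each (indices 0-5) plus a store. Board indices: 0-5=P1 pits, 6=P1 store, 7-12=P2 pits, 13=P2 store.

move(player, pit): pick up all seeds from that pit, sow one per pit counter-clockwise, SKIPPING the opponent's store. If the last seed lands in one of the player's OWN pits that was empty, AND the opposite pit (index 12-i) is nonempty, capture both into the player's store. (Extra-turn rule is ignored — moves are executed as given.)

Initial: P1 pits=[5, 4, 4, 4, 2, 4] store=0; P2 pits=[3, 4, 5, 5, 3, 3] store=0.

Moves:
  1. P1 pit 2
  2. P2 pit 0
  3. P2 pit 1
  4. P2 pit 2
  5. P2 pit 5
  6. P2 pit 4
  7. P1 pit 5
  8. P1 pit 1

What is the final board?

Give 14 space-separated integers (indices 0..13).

Answer: 8 0 4 7 4 1 3 2 2 1 9 0 1 4

Derivation:
Move 1: P1 pit2 -> P1=[5,4,0,5,3,5](1) P2=[3,4,5,5,3,3](0)
Move 2: P2 pit0 -> P1=[5,4,0,5,3,5](1) P2=[0,5,6,6,3,3](0)
Move 3: P2 pit1 -> P1=[5,4,0,5,3,5](1) P2=[0,0,7,7,4,4](1)
Move 4: P2 pit2 -> P1=[6,5,1,5,3,5](1) P2=[0,0,0,8,5,5](2)
Move 5: P2 pit5 -> P1=[7,6,2,6,3,5](1) P2=[0,0,0,8,5,0](3)
Move 6: P2 pit4 -> P1=[8,7,3,6,3,5](1) P2=[0,0,0,8,0,1](4)
Move 7: P1 pit5 -> P1=[8,7,3,6,3,0](2) P2=[1,1,1,9,0,1](4)
Move 8: P1 pit1 -> P1=[8,0,4,7,4,1](3) P2=[2,2,1,9,0,1](4)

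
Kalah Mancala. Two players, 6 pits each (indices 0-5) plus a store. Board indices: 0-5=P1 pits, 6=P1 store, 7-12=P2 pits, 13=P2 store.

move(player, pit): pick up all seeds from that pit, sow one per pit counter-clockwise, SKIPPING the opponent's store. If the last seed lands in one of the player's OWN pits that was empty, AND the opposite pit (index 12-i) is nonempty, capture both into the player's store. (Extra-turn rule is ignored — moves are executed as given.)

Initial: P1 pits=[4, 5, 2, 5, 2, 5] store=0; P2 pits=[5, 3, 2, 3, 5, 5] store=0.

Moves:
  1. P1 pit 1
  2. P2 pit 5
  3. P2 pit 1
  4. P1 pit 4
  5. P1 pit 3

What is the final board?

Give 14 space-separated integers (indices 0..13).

Move 1: P1 pit1 -> P1=[4,0,3,6,3,6](1) P2=[5,3,2,3,5,5](0)
Move 2: P2 pit5 -> P1=[5,1,4,7,3,6](1) P2=[5,3,2,3,5,0](1)
Move 3: P2 pit1 -> P1=[5,1,4,7,3,6](1) P2=[5,0,3,4,6,0](1)
Move 4: P1 pit4 -> P1=[5,1,4,7,0,7](2) P2=[6,0,3,4,6,0](1)
Move 5: P1 pit3 -> P1=[5,1,4,0,1,8](3) P2=[7,1,4,5,6,0](1)

Answer: 5 1 4 0 1 8 3 7 1 4 5 6 0 1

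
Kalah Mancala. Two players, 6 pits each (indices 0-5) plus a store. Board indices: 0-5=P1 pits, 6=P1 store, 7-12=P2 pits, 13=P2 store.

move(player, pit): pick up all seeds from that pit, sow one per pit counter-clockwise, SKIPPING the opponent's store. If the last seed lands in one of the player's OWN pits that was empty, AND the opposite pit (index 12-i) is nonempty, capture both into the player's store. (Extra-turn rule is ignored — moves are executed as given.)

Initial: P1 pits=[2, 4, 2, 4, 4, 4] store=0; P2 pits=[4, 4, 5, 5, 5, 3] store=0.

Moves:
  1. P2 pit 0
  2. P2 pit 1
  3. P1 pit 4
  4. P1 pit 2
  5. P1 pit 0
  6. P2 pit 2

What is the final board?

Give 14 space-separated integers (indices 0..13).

Move 1: P2 pit0 -> P1=[2,4,2,4,4,4](0) P2=[0,5,6,6,6,3](0)
Move 2: P2 pit1 -> P1=[2,4,2,4,4,4](0) P2=[0,0,7,7,7,4](1)
Move 3: P1 pit4 -> P1=[2,4,2,4,0,5](1) P2=[1,1,7,7,7,4](1)
Move 4: P1 pit2 -> P1=[2,4,0,5,0,5](3) P2=[1,0,7,7,7,4](1)
Move 5: P1 pit0 -> P1=[0,5,0,5,0,5](11) P2=[1,0,7,0,7,4](1)
Move 6: P2 pit2 -> P1=[1,6,1,5,0,5](11) P2=[1,0,0,1,8,5](2)

Answer: 1 6 1 5 0 5 11 1 0 0 1 8 5 2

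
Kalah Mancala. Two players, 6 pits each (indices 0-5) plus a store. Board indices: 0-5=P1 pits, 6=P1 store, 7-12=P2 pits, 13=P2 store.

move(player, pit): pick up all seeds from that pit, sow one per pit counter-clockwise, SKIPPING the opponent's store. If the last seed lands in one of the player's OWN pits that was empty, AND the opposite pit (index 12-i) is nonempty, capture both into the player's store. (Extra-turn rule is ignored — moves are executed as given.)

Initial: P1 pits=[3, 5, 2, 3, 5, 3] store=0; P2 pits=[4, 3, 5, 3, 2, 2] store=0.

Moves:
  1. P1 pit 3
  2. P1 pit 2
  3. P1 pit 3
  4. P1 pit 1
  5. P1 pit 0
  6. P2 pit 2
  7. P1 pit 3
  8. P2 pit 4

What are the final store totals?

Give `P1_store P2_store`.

Move 1: P1 pit3 -> P1=[3,5,2,0,6,4](1) P2=[4,3,5,3,2,2](0)
Move 2: P1 pit2 -> P1=[3,5,0,1,7,4](1) P2=[4,3,5,3,2,2](0)
Move 3: P1 pit3 -> P1=[3,5,0,0,8,4](1) P2=[4,3,5,3,2,2](0)
Move 4: P1 pit1 -> P1=[3,0,1,1,9,5](2) P2=[4,3,5,3,2,2](0)
Move 5: P1 pit0 -> P1=[0,1,2,2,9,5](2) P2=[4,3,5,3,2,2](0)
Move 6: P2 pit2 -> P1=[1,1,2,2,9,5](2) P2=[4,3,0,4,3,3](1)
Move 7: P1 pit3 -> P1=[1,1,2,0,10,6](2) P2=[4,3,0,4,3,3](1)
Move 8: P2 pit4 -> P1=[2,1,2,0,10,6](2) P2=[4,3,0,4,0,4](2)

Answer: 2 2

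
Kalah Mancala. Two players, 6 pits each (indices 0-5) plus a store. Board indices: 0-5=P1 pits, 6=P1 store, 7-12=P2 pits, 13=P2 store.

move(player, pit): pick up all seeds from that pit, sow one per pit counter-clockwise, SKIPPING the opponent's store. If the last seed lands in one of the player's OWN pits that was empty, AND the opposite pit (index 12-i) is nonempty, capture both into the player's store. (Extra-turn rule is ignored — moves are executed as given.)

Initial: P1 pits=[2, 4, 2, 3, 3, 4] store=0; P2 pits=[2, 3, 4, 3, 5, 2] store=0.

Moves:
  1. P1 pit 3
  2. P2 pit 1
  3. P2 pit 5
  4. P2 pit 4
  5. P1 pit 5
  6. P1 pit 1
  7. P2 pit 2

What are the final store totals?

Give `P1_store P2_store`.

Move 1: P1 pit3 -> P1=[2,4,2,0,4,5](1) P2=[2,3,4,3,5,2](0)
Move 2: P2 pit1 -> P1=[2,4,2,0,4,5](1) P2=[2,0,5,4,6,2](0)
Move 3: P2 pit5 -> P1=[3,4,2,0,4,5](1) P2=[2,0,5,4,6,0](1)
Move 4: P2 pit4 -> P1=[4,5,3,1,4,5](1) P2=[2,0,5,4,0,1](2)
Move 5: P1 pit5 -> P1=[4,5,3,1,4,0](2) P2=[3,1,6,5,0,1](2)
Move 6: P1 pit1 -> P1=[4,0,4,2,5,1](3) P2=[3,1,6,5,0,1](2)
Move 7: P2 pit2 -> P1=[5,1,4,2,5,1](3) P2=[3,1,0,6,1,2](3)

Answer: 3 3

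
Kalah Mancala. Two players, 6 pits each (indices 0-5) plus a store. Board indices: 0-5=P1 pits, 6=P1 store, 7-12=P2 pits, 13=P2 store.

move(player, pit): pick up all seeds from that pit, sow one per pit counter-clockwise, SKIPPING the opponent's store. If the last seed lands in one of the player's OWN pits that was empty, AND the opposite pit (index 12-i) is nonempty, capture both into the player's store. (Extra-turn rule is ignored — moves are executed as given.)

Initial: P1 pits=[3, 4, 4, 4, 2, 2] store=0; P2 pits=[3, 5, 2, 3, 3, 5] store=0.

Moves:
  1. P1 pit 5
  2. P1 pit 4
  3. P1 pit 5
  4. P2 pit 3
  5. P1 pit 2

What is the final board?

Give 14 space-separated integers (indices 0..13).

Move 1: P1 pit5 -> P1=[3,4,4,4,2,0](1) P2=[4,5,2,3,3,5](0)
Move 2: P1 pit4 -> P1=[3,4,4,4,0,1](2) P2=[4,5,2,3,3,5](0)
Move 3: P1 pit5 -> P1=[3,4,4,4,0,0](3) P2=[4,5,2,3,3,5](0)
Move 4: P2 pit3 -> P1=[3,4,4,4,0,0](3) P2=[4,5,2,0,4,6](1)
Move 5: P1 pit2 -> P1=[3,4,0,5,1,1](4) P2=[4,5,2,0,4,6](1)

Answer: 3 4 0 5 1 1 4 4 5 2 0 4 6 1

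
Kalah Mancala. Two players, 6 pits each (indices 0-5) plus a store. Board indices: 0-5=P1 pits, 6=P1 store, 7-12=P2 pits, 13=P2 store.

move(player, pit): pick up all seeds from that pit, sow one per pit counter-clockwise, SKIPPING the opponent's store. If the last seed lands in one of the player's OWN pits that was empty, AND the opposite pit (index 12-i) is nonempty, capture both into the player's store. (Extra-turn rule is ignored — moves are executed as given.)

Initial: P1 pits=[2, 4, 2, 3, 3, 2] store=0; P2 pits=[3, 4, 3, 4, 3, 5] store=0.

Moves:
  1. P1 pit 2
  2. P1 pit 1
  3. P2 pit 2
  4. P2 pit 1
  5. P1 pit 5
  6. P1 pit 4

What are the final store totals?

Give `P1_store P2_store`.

Answer: 2 0

Derivation:
Move 1: P1 pit2 -> P1=[2,4,0,4,4,2](0) P2=[3,4,3,4,3,5](0)
Move 2: P1 pit1 -> P1=[2,0,1,5,5,3](0) P2=[3,4,3,4,3,5](0)
Move 3: P2 pit2 -> P1=[2,0,1,5,5,3](0) P2=[3,4,0,5,4,6](0)
Move 4: P2 pit1 -> P1=[2,0,1,5,5,3](0) P2=[3,0,1,6,5,7](0)
Move 5: P1 pit5 -> P1=[2,0,1,5,5,0](1) P2=[4,1,1,6,5,7](0)
Move 6: P1 pit4 -> P1=[2,0,1,5,0,1](2) P2=[5,2,2,6,5,7](0)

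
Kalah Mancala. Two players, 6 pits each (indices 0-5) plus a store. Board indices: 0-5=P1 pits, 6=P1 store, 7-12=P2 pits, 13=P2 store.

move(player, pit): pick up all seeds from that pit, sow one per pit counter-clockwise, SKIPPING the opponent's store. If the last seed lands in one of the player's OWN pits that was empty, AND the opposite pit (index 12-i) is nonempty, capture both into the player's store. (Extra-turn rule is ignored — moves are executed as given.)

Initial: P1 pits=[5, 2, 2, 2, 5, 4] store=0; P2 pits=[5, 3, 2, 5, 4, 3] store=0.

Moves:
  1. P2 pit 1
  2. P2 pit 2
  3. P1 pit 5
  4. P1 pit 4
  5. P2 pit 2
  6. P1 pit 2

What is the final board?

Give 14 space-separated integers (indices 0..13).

Move 1: P2 pit1 -> P1=[5,2,2,2,5,4](0) P2=[5,0,3,6,5,3](0)
Move 2: P2 pit2 -> P1=[5,2,2,2,5,4](0) P2=[5,0,0,7,6,4](0)
Move 3: P1 pit5 -> P1=[5,2,2,2,5,0](1) P2=[6,1,1,7,6,4](0)
Move 4: P1 pit4 -> P1=[5,2,2,2,0,1](2) P2=[7,2,2,7,6,4](0)
Move 5: P2 pit2 -> P1=[5,2,2,2,0,1](2) P2=[7,2,0,8,7,4](0)
Move 6: P1 pit2 -> P1=[5,2,0,3,0,1](5) P2=[7,0,0,8,7,4](0)

Answer: 5 2 0 3 0 1 5 7 0 0 8 7 4 0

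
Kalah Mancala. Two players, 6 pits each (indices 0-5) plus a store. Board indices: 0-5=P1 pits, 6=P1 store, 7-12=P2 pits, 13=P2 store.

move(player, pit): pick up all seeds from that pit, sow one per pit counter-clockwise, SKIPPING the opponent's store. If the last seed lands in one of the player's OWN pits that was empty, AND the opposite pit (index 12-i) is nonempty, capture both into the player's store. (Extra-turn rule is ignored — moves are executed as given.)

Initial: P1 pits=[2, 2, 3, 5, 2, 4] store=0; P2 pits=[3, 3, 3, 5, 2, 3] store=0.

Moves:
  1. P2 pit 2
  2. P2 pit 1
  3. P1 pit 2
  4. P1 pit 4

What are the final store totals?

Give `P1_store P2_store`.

Move 1: P2 pit2 -> P1=[2,2,3,5,2,4](0) P2=[3,3,0,6,3,4](0)
Move 2: P2 pit1 -> P1=[2,2,3,5,2,4](0) P2=[3,0,1,7,4,4](0)
Move 3: P1 pit2 -> P1=[2,2,0,6,3,5](0) P2=[3,0,1,7,4,4](0)
Move 4: P1 pit4 -> P1=[2,2,0,6,0,6](1) P2=[4,0,1,7,4,4](0)

Answer: 1 0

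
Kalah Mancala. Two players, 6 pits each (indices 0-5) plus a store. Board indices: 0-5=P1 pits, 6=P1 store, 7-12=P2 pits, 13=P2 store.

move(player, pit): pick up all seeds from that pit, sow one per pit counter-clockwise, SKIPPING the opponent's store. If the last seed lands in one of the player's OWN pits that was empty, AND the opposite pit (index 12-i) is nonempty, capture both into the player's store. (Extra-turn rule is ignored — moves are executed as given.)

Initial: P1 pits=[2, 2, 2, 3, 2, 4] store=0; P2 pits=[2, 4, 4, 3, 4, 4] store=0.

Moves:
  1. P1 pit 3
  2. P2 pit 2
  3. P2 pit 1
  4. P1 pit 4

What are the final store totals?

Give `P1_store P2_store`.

Answer: 2 1

Derivation:
Move 1: P1 pit3 -> P1=[2,2,2,0,3,5](1) P2=[2,4,4,3,4,4](0)
Move 2: P2 pit2 -> P1=[2,2,2,0,3,5](1) P2=[2,4,0,4,5,5](1)
Move 3: P2 pit1 -> P1=[2,2,2,0,3,5](1) P2=[2,0,1,5,6,6](1)
Move 4: P1 pit4 -> P1=[2,2,2,0,0,6](2) P2=[3,0,1,5,6,6](1)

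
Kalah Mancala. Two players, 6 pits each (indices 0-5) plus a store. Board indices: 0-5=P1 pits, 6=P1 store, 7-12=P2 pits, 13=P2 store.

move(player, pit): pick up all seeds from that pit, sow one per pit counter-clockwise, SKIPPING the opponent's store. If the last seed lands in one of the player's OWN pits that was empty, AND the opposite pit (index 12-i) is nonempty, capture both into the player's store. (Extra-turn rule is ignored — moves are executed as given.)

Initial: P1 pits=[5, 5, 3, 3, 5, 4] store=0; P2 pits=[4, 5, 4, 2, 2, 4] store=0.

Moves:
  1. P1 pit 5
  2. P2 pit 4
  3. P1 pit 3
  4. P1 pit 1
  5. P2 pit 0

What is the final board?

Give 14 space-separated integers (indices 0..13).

Answer: 5 0 4 1 7 2 3 0 7 6 3 1 6 1

Derivation:
Move 1: P1 pit5 -> P1=[5,5,3,3,5,0](1) P2=[5,6,5,2,2,4](0)
Move 2: P2 pit4 -> P1=[5,5,3,3,5,0](1) P2=[5,6,5,2,0,5](1)
Move 3: P1 pit3 -> P1=[5,5,3,0,6,1](2) P2=[5,6,5,2,0,5](1)
Move 4: P1 pit1 -> P1=[5,0,4,1,7,2](3) P2=[5,6,5,2,0,5](1)
Move 5: P2 pit0 -> P1=[5,0,4,1,7,2](3) P2=[0,7,6,3,1,6](1)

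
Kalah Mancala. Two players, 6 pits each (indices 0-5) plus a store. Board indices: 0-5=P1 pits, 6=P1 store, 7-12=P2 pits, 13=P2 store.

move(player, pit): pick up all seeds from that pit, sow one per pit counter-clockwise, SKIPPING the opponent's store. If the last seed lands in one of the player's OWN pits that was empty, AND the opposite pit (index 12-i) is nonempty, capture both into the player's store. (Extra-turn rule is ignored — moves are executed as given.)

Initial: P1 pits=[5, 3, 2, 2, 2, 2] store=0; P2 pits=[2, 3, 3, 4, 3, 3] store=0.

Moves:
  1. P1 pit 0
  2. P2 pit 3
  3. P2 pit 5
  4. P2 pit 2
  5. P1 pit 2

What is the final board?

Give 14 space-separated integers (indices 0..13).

Move 1: P1 pit0 -> P1=[0,4,3,3,3,3](0) P2=[2,3,3,4,3,3](0)
Move 2: P2 pit3 -> P1=[1,4,3,3,3,3](0) P2=[2,3,3,0,4,4](1)
Move 3: P2 pit5 -> P1=[2,5,4,3,3,3](0) P2=[2,3,3,0,4,0](2)
Move 4: P2 pit2 -> P1=[0,5,4,3,3,3](0) P2=[2,3,0,1,5,0](5)
Move 5: P1 pit2 -> P1=[0,5,0,4,4,4](1) P2=[2,3,0,1,5,0](5)

Answer: 0 5 0 4 4 4 1 2 3 0 1 5 0 5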